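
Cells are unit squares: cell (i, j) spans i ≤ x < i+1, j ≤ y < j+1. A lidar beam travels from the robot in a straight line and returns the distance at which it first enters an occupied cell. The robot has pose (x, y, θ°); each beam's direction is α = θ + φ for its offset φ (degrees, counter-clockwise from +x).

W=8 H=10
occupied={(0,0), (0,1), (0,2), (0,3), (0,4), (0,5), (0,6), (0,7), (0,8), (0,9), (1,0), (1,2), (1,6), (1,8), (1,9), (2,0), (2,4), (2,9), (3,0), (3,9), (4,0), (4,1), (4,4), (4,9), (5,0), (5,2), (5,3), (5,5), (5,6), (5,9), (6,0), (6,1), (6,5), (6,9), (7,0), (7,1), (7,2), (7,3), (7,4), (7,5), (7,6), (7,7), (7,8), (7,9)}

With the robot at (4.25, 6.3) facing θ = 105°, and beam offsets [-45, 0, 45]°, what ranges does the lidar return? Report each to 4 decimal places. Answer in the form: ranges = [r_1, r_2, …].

ranges = [3.1177, 2.7952, 3.4000]

beam 1: φ=-45°, α=60°
  direction (0.5000, 0.8660); cell (4,6); t to first gridline: x 1.5000, y 0.8083 (then +2.0000 / +1.1547)
    (4,7) via y @ 0.8083
    (5,7) via x @ 1.5000
    (5,8) via y @ 1.9630
    (5,9) via y @ 3.1177  # hit
  → r_1 = 3.1177
beam 2: φ=0°, α=105°
  direction (-0.2588, 0.9659); cell (4,6); t to first gridline: x 0.9659, y 0.7247 (then +3.8637 / +1.0353)
    (4,7) via y @ 0.7247
    (3,7) via x @ 0.9659
    (3,8) via y @ 1.7600
    (3,9) via y @ 2.7952  # hit
  → r_2 = 2.7952
beam 3: φ=45°, α=150°
  direction (-0.8660, 0.5000); cell (4,6); t to first gridline: x 0.2887, y 1.4000 (then +1.1547 / +2.0000)
    (3,6) via x @ 0.2887
    (3,7) via y @ 1.4000
    (2,7) via x @ 1.4434
    (1,7) via x @ 2.5981
    (1,8) via y @ 3.4000  # hit
  → r_3 = 3.4000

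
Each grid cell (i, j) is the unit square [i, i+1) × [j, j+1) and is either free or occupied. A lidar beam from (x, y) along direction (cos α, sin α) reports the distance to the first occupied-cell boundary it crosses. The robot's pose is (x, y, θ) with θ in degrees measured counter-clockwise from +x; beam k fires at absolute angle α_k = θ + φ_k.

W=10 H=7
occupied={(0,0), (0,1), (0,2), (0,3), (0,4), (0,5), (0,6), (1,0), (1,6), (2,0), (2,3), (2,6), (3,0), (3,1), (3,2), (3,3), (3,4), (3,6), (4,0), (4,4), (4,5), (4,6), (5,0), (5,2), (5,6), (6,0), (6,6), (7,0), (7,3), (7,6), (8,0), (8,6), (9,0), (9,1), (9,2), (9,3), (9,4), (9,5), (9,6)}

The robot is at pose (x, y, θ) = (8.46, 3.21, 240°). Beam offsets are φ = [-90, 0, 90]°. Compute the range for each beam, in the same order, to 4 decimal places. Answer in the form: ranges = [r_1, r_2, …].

ranges = [0.5312, 2.5519, 0.6235]

beam 1: φ=-90°, α=150°
  direction (-0.8660, 0.5000); cell (8,3); t to first gridline: x 0.5312, y 1.5800 (then +1.1547 / +2.0000)
    (7,3) via x @ 0.5312  # hit
  → r_1 = 0.5312
beam 2: φ=0°, α=240°
  direction (-0.5000, -0.8660); cell (8,3); t to first gridline: x 0.9200, y 0.2425 (then +2.0000 / +1.1547)
    (8,2) via y @ 0.2425
    (7,2) via x @ 0.9200
    (7,1) via y @ 1.3972
    (7,0) via y @ 2.5519  # hit
  → r_2 = 2.5519
beam 3: φ=90°, α=330°
  direction (0.8660, -0.5000); cell (8,3); t to first gridline: x 0.6235, y 0.4200 (then +1.1547 / +2.0000)
    (8,2) via y @ 0.4200
    (9,2) via x @ 0.6235  # hit
  → r_3 = 0.6235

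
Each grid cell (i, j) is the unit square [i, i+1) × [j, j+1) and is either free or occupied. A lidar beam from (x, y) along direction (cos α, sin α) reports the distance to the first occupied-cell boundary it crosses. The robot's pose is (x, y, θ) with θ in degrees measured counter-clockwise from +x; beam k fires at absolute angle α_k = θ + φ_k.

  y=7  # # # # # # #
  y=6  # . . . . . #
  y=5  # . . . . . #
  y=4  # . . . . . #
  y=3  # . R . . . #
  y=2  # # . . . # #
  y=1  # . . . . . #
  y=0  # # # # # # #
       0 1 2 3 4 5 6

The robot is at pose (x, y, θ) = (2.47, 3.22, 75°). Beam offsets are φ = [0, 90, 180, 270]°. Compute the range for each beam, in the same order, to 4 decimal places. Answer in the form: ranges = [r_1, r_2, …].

beam 1: φ=0°, α=75°
  d=(0.2588,0.9659)  start (2,3)  tX=2.0478 tY=0.8075  stride 1/|dx|=3.8637 1/|dy|=1.0353
    cross y-line → (2,4), t=0.8075
    cross y-line → (2,5), t=1.8428
    cross x-line → (3,5), t=2.0478
    cross y-line → (3,6), t=2.8781
    cross y-line → (3,7), t=3.9133 (wall)
  → r_1 = 3.9133
beam 2: φ=90°, α=165°
  d=(-0.9659,0.2588)  start (2,3)  tX=0.4866 tY=3.0137  stride 1/|dx|=1.0353 1/|dy|=3.8637
    cross x-line → (1,3), t=0.4866
    cross x-line → (0,3), t=1.5219 (wall)
  → r_2 = 1.5219
beam 3: φ=180°, α=255°
  d=(-0.2588,-0.9659)  start (2,3)  tX=1.8159 tY=0.2278  stride 1/|dx|=3.8637 1/|dy|=1.0353
    cross y-line → (2,2), t=0.2278
    cross y-line → (2,1), t=1.2630
    cross x-line → (1,1), t=1.8159
    cross y-line → (1,0), t=2.2983 (wall)
  → r_3 = 2.2983
beam 4: φ=270°, α=345°
  d=(0.9659,-0.2588)  start (2,3)  tX=0.5487 tY=0.8500  stride 1/|dx|=1.0353 1/|dy|=3.8637
    cross x-line → (3,3), t=0.5487
    cross y-line → (3,2), t=0.8500
    cross x-line → (4,2), t=1.5840
    cross x-line → (5,2), t=2.6192 (wall)
  → r_4 = 2.6192

ranges = [3.9133, 1.5219, 2.2983, 2.6192]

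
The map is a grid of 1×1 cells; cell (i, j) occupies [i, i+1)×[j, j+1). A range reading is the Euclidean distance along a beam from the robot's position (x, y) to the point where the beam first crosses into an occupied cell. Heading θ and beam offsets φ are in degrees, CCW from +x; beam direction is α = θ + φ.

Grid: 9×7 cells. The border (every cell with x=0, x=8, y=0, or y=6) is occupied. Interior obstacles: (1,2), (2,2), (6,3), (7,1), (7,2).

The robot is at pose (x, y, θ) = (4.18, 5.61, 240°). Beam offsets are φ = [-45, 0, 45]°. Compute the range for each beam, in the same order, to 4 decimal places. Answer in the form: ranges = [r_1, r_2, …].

beam 1: φ=-45°, α=195°
  direction (-0.9659, -0.2588); cell (4,5); t to first gridline: x 0.1863, y 2.3569 (then +1.0353 / +3.8637)
    (3,5) via x @ 0.1863
    (2,5) via x @ 1.2216
    (1,5) via x @ 2.2569
    (1,4) via y @ 2.3569
    (0,4) via x @ 3.2922  # hit
  → r_1 = 3.2922
beam 2: φ=0°, α=240°
  direction (-0.5000, -0.8660); cell (4,5); t to first gridline: x 0.3600, y 0.7044 (then +2.0000 / +1.1547)
    (3,5) via x @ 0.3600
    (3,4) via y @ 0.7044
    (3,3) via y @ 1.8591
    (2,3) via x @ 2.3600
    (2,2) via y @ 3.0138  # hit
  → r_2 = 3.0138
beam 3: φ=45°, α=285°
  direction (0.2588, -0.9659); cell (4,5); t to first gridline: x 3.1682, y 0.6315 (then +3.8637 / +1.0353)
    (4,4) via y @ 0.6315
    (4,3) via y @ 1.6668
    (4,2) via y @ 2.7021
    (5,2) via x @ 3.1682
    (5,1) via y @ 3.7373
    (5,0) via y @ 4.7726  # hit
  → r_3 = 4.7726

ranges = [3.2922, 3.0138, 4.7726]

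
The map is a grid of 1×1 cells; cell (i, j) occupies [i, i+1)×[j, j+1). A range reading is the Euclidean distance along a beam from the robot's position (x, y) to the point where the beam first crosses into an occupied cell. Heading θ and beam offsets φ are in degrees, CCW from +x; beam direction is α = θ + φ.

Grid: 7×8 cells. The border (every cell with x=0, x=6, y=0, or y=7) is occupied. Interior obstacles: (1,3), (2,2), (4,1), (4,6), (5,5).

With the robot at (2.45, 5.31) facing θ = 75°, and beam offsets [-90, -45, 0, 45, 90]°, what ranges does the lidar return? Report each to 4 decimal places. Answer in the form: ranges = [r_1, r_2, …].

beam 1: φ=-90°, α=345°
  direction (0.9659, -0.2588); cell (2,5); t to first gridline: x 0.5694, y 1.1977 (then +1.0353 / +3.8637)
    (3,5) via x @ 0.5694
    (3,4) via y @ 1.1977
    (4,4) via x @ 1.6047
    (5,4) via x @ 2.6400
    (6,4) via x @ 3.6752  # hit
  → r_1 = 3.6752
beam 2: φ=-45°, α=30°
  direction (0.8660, 0.5000); cell (2,5); t to first gridline: x 0.6351, y 1.3800 (then +1.1547 / +2.0000)
    (3,5) via x @ 0.6351
    (3,6) via y @ 1.3800
    (4,6) via x @ 1.7898  # hit
  → r_2 = 1.7898
beam 3: φ=0°, α=75°
  direction (0.2588, 0.9659); cell (2,5); t to first gridline: x 2.1250, y 0.7143 (then +3.8637 / +1.0353)
    (2,6) via y @ 0.7143
    (2,7) via y @ 1.7496  # hit
  → r_3 = 1.7496
beam 4: φ=45°, α=120°
  direction (-0.5000, 0.8660); cell (2,5); t to first gridline: x 0.9000, y 0.7967 (then +2.0000 / +1.1547)
    (2,6) via y @ 0.7967
    (1,6) via x @ 0.9000
    (1,7) via y @ 1.9514  # hit
  → r_4 = 1.9514
beam 5: φ=90°, α=165°
  direction (-0.9659, 0.2588); cell (2,5); t to first gridline: x 0.4659, y 2.6660 (then +1.0353 / +3.8637)
    (1,5) via x @ 0.4659
    (0,5) via x @ 1.5012  # hit
  → r_5 = 1.5012

ranges = [3.6752, 1.7898, 1.7496, 1.9514, 1.5012]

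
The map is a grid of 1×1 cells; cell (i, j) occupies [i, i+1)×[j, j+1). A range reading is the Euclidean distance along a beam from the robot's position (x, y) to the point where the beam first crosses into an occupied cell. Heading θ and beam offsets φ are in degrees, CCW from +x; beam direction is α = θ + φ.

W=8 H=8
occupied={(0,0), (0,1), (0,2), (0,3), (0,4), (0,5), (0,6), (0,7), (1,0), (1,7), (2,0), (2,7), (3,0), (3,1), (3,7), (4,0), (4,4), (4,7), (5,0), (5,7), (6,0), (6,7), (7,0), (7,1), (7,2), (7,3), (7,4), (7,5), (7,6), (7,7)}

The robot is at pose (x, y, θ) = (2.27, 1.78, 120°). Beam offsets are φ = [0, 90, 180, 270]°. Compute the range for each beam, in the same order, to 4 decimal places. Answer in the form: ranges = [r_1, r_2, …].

beam 1: φ=0°, α=120°
  d=(-0.5000,0.8660)  start (2,1)  tX=0.5400 tY=0.2540  stride 1/|dx|=2.0000 1/|dy|=1.1547
    cross y-line → (2,2), t=0.2540
    cross x-line → (1,2), t=0.5400
    cross y-line → (1,3), t=1.4087
    cross x-line → (0,3), t=2.5400 (wall)
  → r_1 = 2.5400
beam 2: φ=90°, α=210°
  d=(-0.8660,-0.5000)  start (2,1)  tX=0.3118 tY=1.5600  stride 1/|dx|=1.1547 1/|dy|=2.0000
    cross x-line → (1,1), t=0.3118
    cross x-line → (0,1), t=1.4665 (wall)
  → r_2 = 1.4665
beam 3: φ=180°, α=300°
  d=(0.5000,-0.8660)  start (2,1)  tX=1.4600 tY=0.9007  stride 1/|dx|=2.0000 1/|dy|=1.1547
    cross y-line → (2,0), t=0.9007 (wall)
  → r_3 = 0.9007
beam 4: φ=270°, α=30°
  d=(0.8660,0.5000)  start (2,1)  tX=0.8429 tY=0.4400  stride 1/|dx|=1.1547 1/|dy|=2.0000
    cross y-line → (2,2), t=0.4400
    cross x-line → (3,2), t=0.8429
    cross x-line → (4,2), t=1.9976
    cross y-line → (4,3), t=2.4400
    cross x-line → (5,3), t=3.1523
    cross x-line → (6,3), t=4.3070
    cross y-line → (6,4), t=4.4400
    cross x-line → (7,4), t=5.4617 (wall)
  → r_4 = 5.4617

ranges = [2.5400, 1.4665, 0.9007, 5.4617]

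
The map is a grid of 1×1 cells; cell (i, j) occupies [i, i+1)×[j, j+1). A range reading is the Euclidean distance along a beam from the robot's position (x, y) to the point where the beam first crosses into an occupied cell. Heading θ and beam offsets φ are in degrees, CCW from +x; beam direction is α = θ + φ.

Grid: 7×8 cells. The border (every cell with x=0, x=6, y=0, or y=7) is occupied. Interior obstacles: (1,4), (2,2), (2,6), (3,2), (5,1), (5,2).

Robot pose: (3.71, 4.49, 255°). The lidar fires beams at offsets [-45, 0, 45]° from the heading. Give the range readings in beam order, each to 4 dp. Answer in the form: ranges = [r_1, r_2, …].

ranges = [3.1292, 1.5426, 2.5800]

beam 1: φ=-45°, α=210°
  dir = (cos 210°, sin 210°) = (-0.8660, -0.5000); from cell (3,4)
  next x-line at t=0.8198, next y-line at t=0.9800; Δt_x=1.1547, Δt_y=2.0000
    x: enter (2,4) at t=0.8198
    y: enter (2,3) at t=0.9800
    x: enter (1,3) at t=1.9745
    y: enter (1,2) at t=2.9800
    x: enter (0,2) at t=3.1292 ← occupied
  → r_1 = 3.1292
beam 2: φ=0°, α=255°
  dir = (cos 255°, sin 255°) = (-0.2588, -0.9659); from cell (3,4)
  next x-line at t=2.7432, next y-line at t=0.5073; Δt_x=3.8637, Δt_y=1.0353
    y: enter (3,3) at t=0.5073
    y: enter (3,2) at t=1.5426 ← occupied
  → r_2 = 1.5426
beam 3: φ=45°, α=300°
  dir = (cos 300°, sin 300°) = (0.5000, -0.8660); from cell (3,4)
  next x-line at t=0.5800, next y-line at t=0.5658; Δt_x=2.0000, Δt_y=1.1547
    y: enter (3,3) at t=0.5658
    x: enter (4,3) at t=0.5800
    y: enter (4,2) at t=1.7205
    x: enter (5,2) at t=2.5800 ← occupied
  → r_3 = 2.5800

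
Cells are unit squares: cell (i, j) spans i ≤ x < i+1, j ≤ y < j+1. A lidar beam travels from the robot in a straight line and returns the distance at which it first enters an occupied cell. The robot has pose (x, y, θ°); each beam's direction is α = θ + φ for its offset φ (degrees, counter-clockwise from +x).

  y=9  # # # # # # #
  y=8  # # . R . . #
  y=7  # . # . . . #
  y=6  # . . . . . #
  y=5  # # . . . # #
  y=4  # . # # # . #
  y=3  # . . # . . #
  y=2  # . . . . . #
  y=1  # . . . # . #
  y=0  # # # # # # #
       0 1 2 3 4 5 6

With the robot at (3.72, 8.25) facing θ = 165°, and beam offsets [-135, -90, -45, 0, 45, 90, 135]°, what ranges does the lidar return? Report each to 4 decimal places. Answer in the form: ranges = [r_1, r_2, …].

beam 1: φ=-135°, α=30°
  dir = (cos 30°, sin 30°) = (0.8660, 0.5000); from cell (3,8)
  next x-line at t=0.3233, next y-line at t=1.5000; Δt_x=1.1547, Δt_y=2.0000
    x: enter (4,8) at t=0.3233
    x: enter (5,8) at t=1.4780
    y: enter (5,9) at t=1.5000 ← occupied
  → r_1 = 1.5000
beam 2: φ=-90°, α=75°
  dir = (cos 75°, sin 75°) = (0.2588, 0.9659); from cell (3,8)
  next x-line at t=1.0818, next y-line at t=0.7765; Δt_x=3.8637, Δt_y=1.0353
    y: enter (3,9) at t=0.7765 ← occupied
  → r_2 = 0.7765
beam 3: φ=-45°, α=120°
  dir = (cos 120°, sin 120°) = (-0.5000, 0.8660); from cell (3,8)
  next x-line at t=1.4400, next y-line at t=0.8660; Δt_x=2.0000, Δt_y=1.1547
    y: enter (3,9) at t=0.8660 ← occupied
  → r_3 = 0.8660
beam 4: φ=0°, α=165°
  dir = (cos 165°, sin 165°) = (-0.9659, 0.2588); from cell (3,8)
  next x-line at t=0.7454, next y-line at t=2.8978; Δt_x=1.0353, Δt_y=3.8637
    x: enter (2,8) at t=0.7454
    x: enter (1,8) at t=1.7807 ← occupied
  → r_4 = 1.7807
beam 5: φ=45°, α=210°
  dir = (cos 210°, sin 210°) = (-0.8660, -0.5000); from cell (3,8)
  next x-line at t=0.8314, next y-line at t=0.5000; Δt_x=1.1547, Δt_y=2.0000
    y: enter (3,7) at t=0.5000
    x: enter (2,7) at t=0.8314 ← occupied
  → r_5 = 0.8314
beam 6: φ=90°, α=255°
  dir = (cos 255°, sin 255°) = (-0.2588, -0.9659); from cell (3,8)
  next x-line at t=2.7819, next y-line at t=0.2588; Δt_x=3.8637, Δt_y=1.0353
    y: enter (3,7) at t=0.2588
    y: enter (3,6) at t=1.2941
    y: enter (3,5) at t=2.3294
    x: enter (2,5) at t=2.7819
    y: enter (2,4) at t=3.3646 ← occupied
  → r_6 = 3.3646
beam 7: φ=135°, α=300°
  dir = (cos 300°, sin 300°) = (0.5000, -0.8660); from cell (3,8)
  next x-line at t=0.5600, next y-line at t=0.2887; Δt_x=2.0000, Δt_y=1.1547
    y: enter (3,7) at t=0.2887
    x: enter (4,7) at t=0.5600
    y: enter (4,6) at t=1.4434
    x: enter (5,6) at t=2.5600
    y: enter (5,5) at t=2.5981 ← occupied
  → r_7 = 2.5981

ranges = [1.5000, 0.7765, 0.8660, 1.7807, 0.8314, 3.3646, 2.5981]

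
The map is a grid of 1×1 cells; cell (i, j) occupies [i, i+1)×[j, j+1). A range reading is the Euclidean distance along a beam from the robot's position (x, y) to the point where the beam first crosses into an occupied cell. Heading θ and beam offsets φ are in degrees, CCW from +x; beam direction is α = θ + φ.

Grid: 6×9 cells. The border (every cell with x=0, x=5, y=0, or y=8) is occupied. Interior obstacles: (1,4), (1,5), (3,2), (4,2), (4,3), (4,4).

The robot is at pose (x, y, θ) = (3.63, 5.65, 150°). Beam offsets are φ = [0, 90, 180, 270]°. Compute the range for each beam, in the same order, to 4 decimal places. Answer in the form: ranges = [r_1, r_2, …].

beam 1: φ=0°, α=150°
  d=(-0.8660,0.5000)  start (3,5)  tX=0.7275 tY=0.7000  stride 1/|dx|=1.1547 1/|dy|=2.0000
    cross y-line → (3,6), t=0.7000
    cross x-line → (2,6), t=0.7275
    cross x-line → (1,6), t=1.8822
    cross y-line → (1,7), t=2.7000
    cross x-line → (0,7), t=3.0369 (wall)
  → r_1 = 3.0369
beam 2: φ=90°, α=240°
  d=(-0.5000,-0.8660)  start (3,5)  tX=1.2600 tY=0.7506  stride 1/|dx|=2.0000 1/|dy|=1.1547
    cross y-line → (3,4), t=0.7506
    cross x-line → (2,4), t=1.2600
    cross y-line → (2,3), t=1.9053
    cross y-line → (2,2), t=3.0600
    cross x-line → (1,2), t=3.2600
    cross y-line → (1,1), t=4.2147
    cross x-line → (0,1), t=5.2600 (wall)
  → r_2 = 5.2600
beam 3: φ=180°, α=330°
  d=(0.8660,-0.5000)  start (3,5)  tX=0.4272 tY=1.3000  stride 1/|dx|=1.1547 1/|dy|=2.0000
    cross x-line → (4,5), t=0.4272
    cross y-line → (4,4), t=1.3000 (wall)
  → r_3 = 1.3000
beam 4: φ=270°, α=60°
  d=(0.5000,0.8660)  start (3,5)  tX=0.7400 tY=0.4041  stride 1/|dx|=2.0000 1/|dy|=1.1547
    cross y-line → (3,6), t=0.4041
    cross x-line → (4,6), t=0.7400
    cross y-line → (4,7), t=1.5588
    cross y-line → (4,8), t=2.7135 (wall)
  → r_4 = 2.7135

ranges = [3.0369, 5.2600, 1.3000, 2.7135]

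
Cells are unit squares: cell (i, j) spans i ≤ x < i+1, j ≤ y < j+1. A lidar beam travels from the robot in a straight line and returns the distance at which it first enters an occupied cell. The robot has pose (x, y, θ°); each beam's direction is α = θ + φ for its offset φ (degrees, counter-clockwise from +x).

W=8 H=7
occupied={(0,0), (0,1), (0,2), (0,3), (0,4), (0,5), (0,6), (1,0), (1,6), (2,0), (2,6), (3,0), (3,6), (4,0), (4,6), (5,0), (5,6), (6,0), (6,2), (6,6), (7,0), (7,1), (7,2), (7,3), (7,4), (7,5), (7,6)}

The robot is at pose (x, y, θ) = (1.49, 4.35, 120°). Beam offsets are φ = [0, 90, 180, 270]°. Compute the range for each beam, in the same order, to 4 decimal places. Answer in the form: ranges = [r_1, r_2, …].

beam 1: φ=0°, α=120°
  cosα=-0.5000 sinα=0.8660 | (1,4) | tMaxX 0.9800 tMaxY 0.7506 | tΔX 2.0000 tΔY 1.1547
    t=0.7506 [y] (1,5)
    t=0.9800 [x] (0,5) — stop
  → r_1 = 0.9800
beam 2: φ=90°, α=210°
  cosα=-0.8660 sinα=-0.5000 | (1,4) | tMaxX 0.5658 tMaxY 0.7000 | tΔX 1.1547 tΔY 2.0000
    t=0.5658 [x] (0,4) — stop
  → r_2 = 0.5658
beam 3: φ=180°, α=300°
  cosα=0.5000 sinα=-0.8660 | (1,4) | tMaxX 1.0200 tMaxY 0.4041 | tΔX 2.0000 tΔY 1.1547
    t=0.4041 [y] (1,3)
    t=1.0200 [x] (2,3)
    t=1.5588 [y] (2,2)
    t=2.7135 [y] (2,1)
    t=3.0200 [x] (3,1)
    t=3.8682 [y] (3,0) — stop
  → r_3 = 3.8682
beam 4: φ=270°, α=30°
  cosα=0.8660 sinα=0.5000 | (1,4) | tMaxX 0.5889 tMaxY 1.3000 | tΔX 1.1547 tΔY 2.0000
    t=0.5889 [x] (2,4)
    t=1.3000 [y] (2,5)
    t=1.7436 [x] (3,5)
    t=2.8983 [x] (4,5)
    t=3.3000 [y] (4,6) — stop
  → r_4 = 3.3000

ranges = [0.9800, 0.5658, 3.8682, 3.3000]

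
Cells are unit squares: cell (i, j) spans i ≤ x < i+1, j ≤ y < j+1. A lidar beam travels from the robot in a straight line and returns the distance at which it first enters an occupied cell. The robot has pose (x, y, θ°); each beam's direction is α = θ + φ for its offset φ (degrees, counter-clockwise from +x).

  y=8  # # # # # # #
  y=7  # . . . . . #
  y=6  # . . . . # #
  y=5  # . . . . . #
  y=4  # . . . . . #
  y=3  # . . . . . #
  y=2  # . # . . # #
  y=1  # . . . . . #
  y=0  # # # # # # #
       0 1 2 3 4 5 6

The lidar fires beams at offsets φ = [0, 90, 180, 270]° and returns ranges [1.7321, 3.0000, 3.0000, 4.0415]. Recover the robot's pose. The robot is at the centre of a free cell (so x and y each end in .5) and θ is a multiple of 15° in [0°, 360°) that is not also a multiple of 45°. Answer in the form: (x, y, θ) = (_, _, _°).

(x, y, θ) = (2.5, 4.5, 150°)

The pose lattice has 32·16 = 512 candidates. Test each by forward raycasting.
  (3.5, 2.5, 75°): beam 1 = 5.6940 ≠ 1.7321 ✗
  (1.5, 6.5, 60°): beam 2 = 0.5774 ≠ 3.0000 ✗
  (4.5, 5.5, 30°): beam 1 = 1.0000 ≠ 1.7321 ✗
  …
  (2.5, 4.5, 150°): r_1=1.7321, r_2=3.0000, r_3=3.0000, r_4=4.0415 — all match ✓
Unique over the lattice → pose = (2.5, 4.5, 150°).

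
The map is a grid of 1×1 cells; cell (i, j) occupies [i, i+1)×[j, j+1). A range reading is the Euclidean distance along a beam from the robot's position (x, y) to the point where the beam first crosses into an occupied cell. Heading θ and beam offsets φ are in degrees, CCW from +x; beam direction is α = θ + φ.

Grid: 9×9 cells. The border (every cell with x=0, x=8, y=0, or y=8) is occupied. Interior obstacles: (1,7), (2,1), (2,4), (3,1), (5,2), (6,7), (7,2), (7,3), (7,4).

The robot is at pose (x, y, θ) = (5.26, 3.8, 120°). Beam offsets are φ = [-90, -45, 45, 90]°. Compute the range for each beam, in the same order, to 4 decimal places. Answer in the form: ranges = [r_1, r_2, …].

beam 1: φ=-90°, α=30°
  direction (0.8660, 0.5000); cell (5,3); t to first gridline: x 0.8545, y 0.4000 (then +1.1547 / +2.0000)
    (5,4) via y @ 0.4000
    (6,4) via x @ 0.8545
    (7,4) via x @ 2.0092  # hit
  → r_1 = 2.0092
beam 2: φ=-45°, α=75°
  direction (0.2588, 0.9659); cell (5,3); t to first gridline: x 2.8591, y 0.2071 (then +3.8637 / +1.0353)
    (5,4) via y @ 0.2071
    (5,5) via y @ 1.2423
    (5,6) via y @ 2.2776
    (6,6) via x @ 2.8591
    (6,7) via y @ 3.3129  # hit
  → r_2 = 3.3129
beam 3: φ=45°, α=165°
  direction (-0.9659, 0.2588); cell (5,3); t to first gridline: x 0.2692, y 0.7727 (then +1.0353 / +3.8637)
    (4,3) via x @ 0.2692
    (4,4) via y @ 0.7727
    (3,4) via x @ 1.3044
    (2,4) via x @ 2.3397  # hit
  → r_3 = 2.3397
beam 4: φ=90°, α=210°
  direction (-0.8660, -0.5000); cell (5,3); t to first gridline: x 0.3002, y 1.6000 (then +1.1547 / +2.0000)
    (4,3) via x @ 0.3002
    (3,3) via x @ 1.4549
    (3,2) via y @ 1.6000
    (2,2) via x @ 2.6096
    (2,1) via y @ 3.6000  # hit
  → r_4 = 3.6000

ranges = [2.0092, 3.3129, 2.3397, 3.6000]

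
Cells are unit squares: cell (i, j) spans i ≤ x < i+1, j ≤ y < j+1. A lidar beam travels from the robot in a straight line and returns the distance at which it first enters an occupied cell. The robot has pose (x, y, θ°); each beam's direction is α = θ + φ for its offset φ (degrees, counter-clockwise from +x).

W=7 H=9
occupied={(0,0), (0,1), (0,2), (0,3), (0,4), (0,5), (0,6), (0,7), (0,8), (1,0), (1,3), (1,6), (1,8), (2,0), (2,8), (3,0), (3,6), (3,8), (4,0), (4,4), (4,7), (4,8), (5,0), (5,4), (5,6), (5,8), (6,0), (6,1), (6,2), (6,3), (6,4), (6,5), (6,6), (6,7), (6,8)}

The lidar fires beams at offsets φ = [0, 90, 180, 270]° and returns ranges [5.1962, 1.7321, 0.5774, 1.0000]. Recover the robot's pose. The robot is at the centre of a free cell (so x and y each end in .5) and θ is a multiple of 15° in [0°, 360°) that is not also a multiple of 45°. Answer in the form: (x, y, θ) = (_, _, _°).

(x, y, θ) = (5.5, 2.5, 150°)

Candidates: 28 free-cell centres × 16 headings = 448 poses. Raycast each; keep the one whose scan matches to 4 dp.
  (5.5, 3.5, 105°): beam 1 = 0.5176 ≠ 5.1962 ✗
  (5.5, 2.5, 195°): beam 1 = 4.6587 ≠ 5.1962 ✗
  (5.5, 3.5, 195°): beam 1 = 4.6587 ≠ 5.1962 ✗
  …
  (5.5, 2.5, 150°): r_1=5.1962, r_2=1.7321, r_3=0.5774, r_4=1.0000 — all match ✓
Unique over the lattice → pose = (5.5, 2.5, 150°).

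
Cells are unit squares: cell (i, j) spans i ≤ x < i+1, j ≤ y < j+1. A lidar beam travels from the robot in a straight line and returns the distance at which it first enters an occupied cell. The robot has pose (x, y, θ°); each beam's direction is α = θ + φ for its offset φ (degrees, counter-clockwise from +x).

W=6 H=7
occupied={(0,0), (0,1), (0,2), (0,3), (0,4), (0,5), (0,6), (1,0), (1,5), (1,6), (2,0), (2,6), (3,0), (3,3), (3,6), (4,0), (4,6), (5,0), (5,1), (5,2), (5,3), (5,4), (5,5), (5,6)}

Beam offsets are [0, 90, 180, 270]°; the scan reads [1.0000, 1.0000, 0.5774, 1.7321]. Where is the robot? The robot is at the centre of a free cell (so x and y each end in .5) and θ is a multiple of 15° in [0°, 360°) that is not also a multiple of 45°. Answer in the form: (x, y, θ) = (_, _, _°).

Candidates: 18 free-cell centres × 16 headings = 288 poses. Raycast each; keep the one whose scan matches to 4 dp.
  (2.5, 3.5, 240°): beam 1 = 2.8868 ≠ 1.0000 ✗
  (2.5, 1.5, 165°): beam 1 = 1.5529 ≠ 1.0000 ✗
  (4.5, 2.5, 210°): beam 1 = 3.0000 ≠ 1.0000 ✗
  (4.5, 4.5, 285°): beam 1 = 1.9319 ≠ 1.0000 ✗
  (2.5, 1.5, 195°): beam 1 = 1.5529 ≠ 1.0000 ✗
  …
  (4.5, 4.5, 210°): r_1=1.0000, r_2=1.0000, r_3=0.5774, r_4=1.7321 — all match ✓
Only this pose fits every beam.

(x, y, θ) = (4.5, 4.5, 210°)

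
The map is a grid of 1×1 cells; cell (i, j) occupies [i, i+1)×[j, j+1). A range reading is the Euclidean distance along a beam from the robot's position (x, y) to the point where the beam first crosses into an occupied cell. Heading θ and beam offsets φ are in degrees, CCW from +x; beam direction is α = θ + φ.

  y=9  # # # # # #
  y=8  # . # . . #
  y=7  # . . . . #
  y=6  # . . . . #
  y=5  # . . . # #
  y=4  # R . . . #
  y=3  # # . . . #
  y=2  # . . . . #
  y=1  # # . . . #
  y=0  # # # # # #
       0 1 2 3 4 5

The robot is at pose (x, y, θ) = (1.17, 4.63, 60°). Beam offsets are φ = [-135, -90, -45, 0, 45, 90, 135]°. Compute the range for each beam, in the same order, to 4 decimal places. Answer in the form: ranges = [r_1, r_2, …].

beam 1: φ=-135°, α=285°
  direction (0.2588, -0.9659); cell (1,4); t to first gridline: x 3.2069, y 0.6522 (then +3.8637 / +1.0353)
    (1,3) via y @ 0.6522  # hit
  → r_1 = 0.6522
beam 2: φ=-90°, α=330°
  direction (0.8660, -0.5000); cell (1,4); t to first gridline: x 0.9584, y 1.2600 (then +1.1547 / +2.0000)
    (2,4) via x @ 0.9584
    (2,3) via y @ 1.2600
    (3,3) via x @ 2.1131
    (3,2) via y @ 3.2600
    (4,2) via x @ 3.2678
    (5,2) via x @ 4.4225  # hit
  → r_2 = 4.4225
beam 3: φ=-45°, α=15°
  direction (0.9659, 0.2588); cell (1,4); t to first gridline: x 0.8593, y 1.4296 (then +1.0353 / +3.8637)
    (2,4) via x @ 0.8593
    (2,5) via y @ 1.4296
    (3,5) via x @ 1.8946
    (4,5) via x @ 2.9298  # hit
  → r_3 = 2.9298
beam 4: φ=0°, α=60°
  direction (0.5000, 0.8660); cell (1,4); t to first gridline: x 1.6600, y 0.4272 (then +2.0000 / +1.1547)
    (1,5) via y @ 0.4272
    (1,6) via y @ 1.5819
    (2,6) via x @ 1.6600
    (2,7) via y @ 2.7366
    (3,7) via x @ 3.6600
    (3,8) via y @ 3.8913
    (3,9) via y @ 5.0460  # hit
  → r_4 = 5.0460
beam 5: φ=45°, α=105°
  direction (-0.2588, 0.9659); cell (1,4); t to first gridline: x 0.6568, y 0.3831 (then +3.8637 / +1.0353)
    (1,5) via y @ 0.3831
    (0,5) via x @ 0.6568  # hit
  → r_5 = 0.6568
beam 6: φ=90°, α=150°
  direction (-0.8660, 0.5000); cell (1,4); t to first gridline: x 0.1963, y 0.7400 (then +1.1547 / +2.0000)
    (0,4) via x @ 0.1963  # hit
  → r_6 = 0.1963
beam 7: φ=135°, α=195°
  direction (-0.9659, -0.2588); cell (1,4); t to first gridline: x 0.1760, y 2.4341 (then +1.0353 / +3.8637)
    (0,4) via x @ 0.1760  # hit
  → r_7 = 0.1760

ranges = [0.6522, 4.4225, 2.9298, 5.0460, 0.6568, 0.1963, 0.1760]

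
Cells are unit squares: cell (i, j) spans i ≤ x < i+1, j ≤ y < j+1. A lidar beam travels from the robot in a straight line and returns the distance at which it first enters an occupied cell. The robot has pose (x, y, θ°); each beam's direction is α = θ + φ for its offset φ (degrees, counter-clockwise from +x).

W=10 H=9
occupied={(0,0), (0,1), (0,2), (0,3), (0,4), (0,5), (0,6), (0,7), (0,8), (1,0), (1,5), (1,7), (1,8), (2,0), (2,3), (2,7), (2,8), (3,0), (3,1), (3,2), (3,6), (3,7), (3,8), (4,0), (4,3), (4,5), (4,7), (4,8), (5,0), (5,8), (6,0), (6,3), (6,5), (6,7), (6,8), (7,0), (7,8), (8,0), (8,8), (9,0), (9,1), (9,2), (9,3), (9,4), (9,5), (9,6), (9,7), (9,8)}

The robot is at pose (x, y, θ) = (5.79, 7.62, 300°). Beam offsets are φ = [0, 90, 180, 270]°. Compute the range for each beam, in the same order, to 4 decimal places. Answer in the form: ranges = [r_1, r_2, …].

ranges = [0.4200, 0.2425, 0.4388, 0.9122]

beam 1: φ=0°, α=300°
  cosα=0.5000 sinα=-0.8660 | (5,7) | tMaxX 0.4200 tMaxY 0.7159 | tΔX 2.0000 tΔY 1.1547
    t=0.4200 [x] (6,7) — stop
  → r_1 = 0.4200
beam 2: φ=90°, α=30°
  cosα=0.8660 sinα=0.5000 | (5,7) | tMaxX 0.2425 tMaxY 0.7600 | tΔX 1.1547 tΔY 2.0000
    t=0.2425 [x] (6,7) — stop
  → r_2 = 0.2425
beam 3: φ=180°, α=120°
  cosα=-0.5000 sinα=0.8660 | (5,7) | tMaxX 1.5800 tMaxY 0.4388 | tΔX 2.0000 tΔY 1.1547
    t=0.4388 [y] (5,8) — stop
  → r_3 = 0.4388
beam 4: φ=270°, α=210°
  cosα=-0.8660 sinα=-0.5000 | (5,7) | tMaxX 0.9122 tMaxY 1.2400 | tΔX 1.1547 tΔY 2.0000
    t=0.9122 [x] (4,7) — stop
  → r_4 = 0.9122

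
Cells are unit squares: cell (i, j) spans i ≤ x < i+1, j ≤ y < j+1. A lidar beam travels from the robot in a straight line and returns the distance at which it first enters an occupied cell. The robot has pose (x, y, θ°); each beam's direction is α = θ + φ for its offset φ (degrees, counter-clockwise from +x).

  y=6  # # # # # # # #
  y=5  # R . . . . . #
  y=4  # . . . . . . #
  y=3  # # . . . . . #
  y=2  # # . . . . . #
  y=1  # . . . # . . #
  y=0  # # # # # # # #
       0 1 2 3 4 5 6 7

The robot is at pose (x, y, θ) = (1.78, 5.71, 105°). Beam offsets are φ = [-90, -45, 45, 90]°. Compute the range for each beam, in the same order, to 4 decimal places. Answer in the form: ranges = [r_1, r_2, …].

ranges = [1.1205, 0.3349, 0.5800, 0.8075]

beam 1: φ=-90°, α=15°
  cosα=0.9659 sinα=0.2588 | (1,5) | tMaxX 0.2278 tMaxY 1.1205 | tΔX 1.0353 tΔY 3.8637
    t=0.2278 [x] (2,5)
    t=1.1205 [y] (2,6) — stop
  → r_1 = 1.1205
beam 2: φ=-45°, α=60°
  cosα=0.5000 sinα=0.8660 | (1,5) | tMaxX 0.4400 tMaxY 0.3349 | tΔX 2.0000 tΔY 1.1547
    t=0.3349 [y] (1,6) — stop
  → r_2 = 0.3349
beam 3: φ=45°, α=150°
  cosα=-0.8660 sinα=0.5000 | (1,5) | tMaxX 0.9007 tMaxY 0.5800 | tΔX 1.1547 tΔY 2.0000
    t=0.5800 [y] (1,6) — stop
  → r_3 = 0.5800
beam 4: φ=90°, α=195°
  cosα=-0.9659 sinα=-0.2588 | (1,5) | tMaxX 0.8075 tMaxY 2.7432 | tΔX 1.0353 tΔY 3.8637
    t=0.8075 [x] (0,5) — stop
  → r_4 = 0.8075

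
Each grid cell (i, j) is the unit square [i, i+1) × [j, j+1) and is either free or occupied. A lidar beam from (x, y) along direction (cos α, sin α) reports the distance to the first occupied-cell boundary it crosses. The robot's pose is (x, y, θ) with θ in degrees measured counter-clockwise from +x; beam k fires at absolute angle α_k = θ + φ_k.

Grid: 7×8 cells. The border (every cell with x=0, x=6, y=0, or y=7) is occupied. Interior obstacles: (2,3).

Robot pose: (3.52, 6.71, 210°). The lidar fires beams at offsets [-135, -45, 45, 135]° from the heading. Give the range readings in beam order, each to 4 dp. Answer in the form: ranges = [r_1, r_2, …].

ranges = [0.3002, 1.1205, 2.8056, 2.5675]

beam 1: φ=-135°, α=75°
  d=(0.2588,0.9659)  start (3,6)  tX=1.8546 tY=0.3002  stride 1/|dx|=3.8637 1/|dy|=1.0353
    cross y-line → (3,7), t=0.3002 (wall)
  → r_1 = 0.3002
beam 2: φ=-45°, α=165°
  d=(-0.9659,0.2588)  start (3,6)  tX=0.5383 tY=1.1205  stride 1/|dx|=1.0353 1/|dy|=3.8637
    cross x-line → (2,6), t=0.5383
    cross y-line → (2,7), t=1.1205 (wall)
  → r_2 = 1.1205
beam 3: φ=45°, α=255°
  d=(-0.2588,-0.9659)  start (3,6)  tX=2.0091 tY=0.7350  stride 1/|dx|=3.8637 1/|dy|=1.0353
    cross y-line → (3,5), t=0.7350
    cross y-line → (3,4), t=1.7703
    cross x-line → (2,4), t=2.0091
    cross y-line → (2,3), t=2.8056 (wall)
  → r_3 = 2.8056
beam 4: φ=135°, α=345°
  d=(0.9659,-0.2588)  start (3,6)  tX=0.4969 tY=2.7432  stride 1/|dx|=1.0353 1/|dy|=3.8637
    cross x-line → (4,6), t=0.4969
    cross x-line → (5,6), t=1.5322
    cross x-line → (6,6), t=2.5675 (wall)
  → r_4 = 2.5675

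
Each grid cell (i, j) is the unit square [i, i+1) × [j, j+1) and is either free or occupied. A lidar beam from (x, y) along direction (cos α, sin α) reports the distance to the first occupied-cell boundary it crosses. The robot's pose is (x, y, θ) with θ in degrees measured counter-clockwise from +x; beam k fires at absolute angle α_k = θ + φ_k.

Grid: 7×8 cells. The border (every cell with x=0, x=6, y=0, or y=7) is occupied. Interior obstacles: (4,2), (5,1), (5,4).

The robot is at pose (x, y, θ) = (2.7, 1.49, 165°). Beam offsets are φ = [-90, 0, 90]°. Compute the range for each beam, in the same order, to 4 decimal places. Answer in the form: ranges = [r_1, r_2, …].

ranges = [5.7044, 1.7600, 0.5073]

beam 1: φ=-90°, α=75°
  direction (0.2588, 0.9659); cell (2,1); t to first gridline: x 1.1591, y 0.5280 (then +3.8637 / +1.0353)
    (2,2) via y @ 0.5280
    (3,2) via x @ 1.1591
    (3,3) via y @ 1.5633
    (3,4) via y @ 2.5985
    (3,5) via y @ 3.6338
    (3,6) via y @ 4.6691
    (4,6) via x @ 5.0228
    (4,7) via y @ 5.7044  # hit
  → r_1 = 5.7044
beam 2: φ=0°, α=165°
  direction (-0.9659, 0.2588); cell (2,1); t to first gridline: x 0.7247, y 1.9705 (then +1.0353 / +3.8637)
    (1,1) via x @ 0.7247
    (0,1) via x @ 1.7600  # hit
  → r_2 = 1.7600
beam 3: φ=90°, α=255°
  direction (-0.2588, -0.9659); cell (2,1); t to first gridline: x 2.7046, y 0.5073 (then +3.8637 / +1.0353)
    (2,0) via y @ 0.5073  # hit
  → r_3 = 0.5073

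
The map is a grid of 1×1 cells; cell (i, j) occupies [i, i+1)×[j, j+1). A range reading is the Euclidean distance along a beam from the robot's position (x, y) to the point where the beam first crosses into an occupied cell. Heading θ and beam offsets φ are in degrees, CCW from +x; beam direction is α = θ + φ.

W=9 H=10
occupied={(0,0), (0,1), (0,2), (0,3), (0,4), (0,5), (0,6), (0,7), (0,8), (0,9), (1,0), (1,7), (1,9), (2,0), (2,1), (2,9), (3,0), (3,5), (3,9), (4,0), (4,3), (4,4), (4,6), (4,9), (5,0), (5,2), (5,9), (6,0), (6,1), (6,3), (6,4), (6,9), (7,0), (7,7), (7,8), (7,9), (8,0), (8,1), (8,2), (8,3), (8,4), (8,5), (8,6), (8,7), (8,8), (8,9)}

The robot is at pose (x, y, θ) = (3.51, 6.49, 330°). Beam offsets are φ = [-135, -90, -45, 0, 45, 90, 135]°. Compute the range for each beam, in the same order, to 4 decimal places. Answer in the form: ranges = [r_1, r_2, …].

ranges = [2.5985, 0.5658, 0.5073, 0.5658, 0.5073, 2.8983, 2.5985]

beam 1: φ=-135°, α=195°
  d=(-0.9659,-0.2588)  start (3,6)  tX=0.5280 tY=1.8932  stride 1/|dx|=1.0353 1/|dy|=3.8637
    cross x-line → (2,6), t=0.5280
    cross x-line → (1,6), t=1.5633
    cross y-line → (1,5), t=1.8932
    cross x-line → (0,5), t=2.5985 (wall)
  → r_1 = 2.5985
beam 2: φ=-90°, α=240°
  d=(-0.5000,-0.8660)  start (3,6)  tX=1.0200 tY=0.5658  stride 1/|dx|=2.0000 1/|dy|=1.1547
    cross y-line → (3,5), t=0.5658 (wall)
  → r_2 = 0.5658
beam 3: φ=-45°, α=285°
  d=(0.2588,-0.9659)  start (3,6)  tX=1.8932 tY=0.5073  stride 1/|dx|=3.8637 1/|dy|=1.0353
    cross y-line → (3,5), t=0.5073 (wall)
  → r_3 = 0.5073
beam 4: φ=0°, α=330°
  d=(0.8660,-0.5000)  start (3,6)  tX=0.5658 tY=0.9800  stride 1/|dx|=1.1547 1/|dy|=2.0000
    cross x-line → (4,6), t=0.5658 (wall)
  → r_4 = 0.5658
beam 5: φ=45°, α=15°
  d=(0.9659,0.2588)  start (3,6)  tX=0.5073 tY=1.9705  stride 1/|dx|=1.0353 1/|dy|=3.8637
    cross x-line → (4,6), t=0.5073 (wall)
  → r_5 = 0.5073
beam 6: φ=90°, α=60°
  d=(0.5000,0.8660)  start (3,6)  tX=0.9800 tY=0.5889  stride 1/|dx|=2.0000 1/|dy|=1.1547
    cross y-line → (3,7), t=0.5889
    cross x-line → (4,7), t=0.9800
    cross y-line → (4,8), t=1.7436
    cross y-line → (4,9), t=2.8983 (wall)
  → r_6 = 2.8983
beam 7: φ=135°, α=105°
  d=(-0.2588,0.9659)  start (3,6)  tX=1.9705 tY=0.5280  stride 1/|dx|=3.8637 1/|dy|=1.0353
    cross y-line → (3,7), t=0.5280
    cross y-line → (3,8), t=1.5633
    cross x-line → (2,8), t=1.9705
    cross y-line → (2,9), t=2.5985 (wall)
  → r_7 = 2.5985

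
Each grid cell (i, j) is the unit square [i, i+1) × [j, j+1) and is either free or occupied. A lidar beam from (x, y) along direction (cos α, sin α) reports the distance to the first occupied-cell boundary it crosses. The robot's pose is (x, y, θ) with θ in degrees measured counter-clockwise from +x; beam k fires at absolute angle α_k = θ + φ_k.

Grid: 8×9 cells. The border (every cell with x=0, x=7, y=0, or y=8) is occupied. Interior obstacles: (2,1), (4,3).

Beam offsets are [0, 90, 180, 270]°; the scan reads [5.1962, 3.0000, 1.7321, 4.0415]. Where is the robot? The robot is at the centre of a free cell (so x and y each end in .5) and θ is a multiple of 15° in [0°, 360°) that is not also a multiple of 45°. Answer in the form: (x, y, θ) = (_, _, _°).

(x, y, θ) = (2.5, 4.5, 30°)

Candidates: 40 free-cell centres × 16 headings = 640 poses. Raycast each; keep the one whose scan matches to 4 dp.
  (4.5, 2.5, 255°): beam 1 = 1.5529 ≠ 5.1962 ✗
  (1.5, 5.5, 30°): beam 1 = 5.0000 ≠ 5.1962 ✗
  (6.5, 7.5, 210°): beam 1 = 6.3509 ≠ 5.1962 ✗
  (4.5, 5.5, 255°): beam 1 = 1.5529 ≠ 5.1962 ✗
  …
  (2.5, 4.5, 30°): r_1=5.1962, r_2=3.0000, r_3=1.7321, r_4=4.0415 — all match ✓
Unique over the lattice → pose = (2.5, 4.5, 30°).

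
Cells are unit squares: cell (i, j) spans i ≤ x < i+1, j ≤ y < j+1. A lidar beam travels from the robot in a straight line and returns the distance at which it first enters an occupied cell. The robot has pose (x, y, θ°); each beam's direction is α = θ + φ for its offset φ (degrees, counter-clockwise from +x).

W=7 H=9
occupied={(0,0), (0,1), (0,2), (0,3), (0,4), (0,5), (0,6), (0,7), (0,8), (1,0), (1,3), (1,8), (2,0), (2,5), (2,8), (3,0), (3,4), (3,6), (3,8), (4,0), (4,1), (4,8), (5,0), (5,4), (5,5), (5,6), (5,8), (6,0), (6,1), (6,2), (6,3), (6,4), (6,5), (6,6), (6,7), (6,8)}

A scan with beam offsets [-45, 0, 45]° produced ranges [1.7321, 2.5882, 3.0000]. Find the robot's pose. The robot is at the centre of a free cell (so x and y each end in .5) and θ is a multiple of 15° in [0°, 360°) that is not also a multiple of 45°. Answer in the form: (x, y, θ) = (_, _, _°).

Enumerate (i+0.5, j+0.5, θ) over the 27 free cells and 16 admissible headings. For each, cast all 3 beams and compare to the given ranges.
  (2.5, 3.5, 150°): beam 1 = 1.5529 ≠ 1.7321 ✗
  (3.5, 5.5, 255°): beam 1 = 0.5774 ≠ 1.7321 ✗
  (2.5, 1.5, 345°): beam 1 = 0.5774 ≠ 1.7321 ✗
  …
  (4.5, 2.5, 165°): r_1=1.7321, r_2=2.5882, r_3=3.0000 — all match ✓
Only this pose fits every beam.

(x, y, θ) = (4.5, 2.5, 165°)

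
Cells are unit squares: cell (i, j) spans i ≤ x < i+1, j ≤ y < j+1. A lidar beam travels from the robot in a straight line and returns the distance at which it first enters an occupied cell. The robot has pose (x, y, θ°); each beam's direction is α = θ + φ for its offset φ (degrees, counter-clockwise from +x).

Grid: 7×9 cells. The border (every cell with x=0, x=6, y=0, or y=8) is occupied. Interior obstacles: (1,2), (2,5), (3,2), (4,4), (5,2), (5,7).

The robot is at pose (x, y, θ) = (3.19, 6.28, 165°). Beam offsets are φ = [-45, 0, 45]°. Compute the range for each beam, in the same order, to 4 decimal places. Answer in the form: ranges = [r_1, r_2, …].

ranges = [1.9861, 2.2673, 0.5600]

beam 1: φ=-45°, α=120°
  dir = (cos 120°, sin 120°) = (-0.5000, 0.8660); from cell (3,6)
  next x-line at t=0.3800, next y-line at t=0.8314; Δt_x=2.0000, Δt_y=1.1547
    x: enter (2,6) at t=0.3800
    y: enter (2,7) at t=0.8314
    y: enter (2,8) at t=1.9861 ← occupied
  → r_1 = 1.9861
beam 2: φ=0°, α=165°
  dir = (cos 165°, sin 165°) = (-0.9659, 0.2588); from cell (3,6)
  next x-line at t=0.1967, next y-line at t=2.7819; Δt_x=1.0353, Δt_y=3.8637
    x: enter (2,6) at t=0.1967
    x: enter (1,6) at t=1.2320
    x: enter (0,6) at t=2.2673 ← occupied
  → r_2 = 2.2673
beam 3: φ=45°, α=210°
  dir = (cos 210°, sin 210°) = (-0.8660, -0.5000); from cell (3,6)
  next x-line at t=0.2194, next y-line at t=0.5600; Δt_x=1.1547, Δt_y=2.0000
    x: enter (2,6) at t=0.2194
    y: enter (2,5) at t=0.5600 ← occupied
  → r_3 = 0.5600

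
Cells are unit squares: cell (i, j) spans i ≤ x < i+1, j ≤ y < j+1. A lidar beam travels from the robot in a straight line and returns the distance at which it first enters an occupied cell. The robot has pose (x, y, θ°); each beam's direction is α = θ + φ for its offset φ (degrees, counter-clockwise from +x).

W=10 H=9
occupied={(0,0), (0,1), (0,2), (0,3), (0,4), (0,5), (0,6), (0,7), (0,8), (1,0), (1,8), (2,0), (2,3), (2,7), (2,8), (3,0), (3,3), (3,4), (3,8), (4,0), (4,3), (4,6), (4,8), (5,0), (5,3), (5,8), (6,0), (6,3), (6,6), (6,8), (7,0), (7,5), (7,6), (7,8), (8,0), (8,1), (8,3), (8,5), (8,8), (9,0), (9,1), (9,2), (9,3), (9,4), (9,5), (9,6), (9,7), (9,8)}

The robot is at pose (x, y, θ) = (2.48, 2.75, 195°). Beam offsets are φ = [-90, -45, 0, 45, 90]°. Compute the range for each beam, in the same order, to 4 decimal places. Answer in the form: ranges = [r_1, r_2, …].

beam 1: φ=-90°, α=105°
  direction (-0.2588, 0.9659); cell (2,2); t to first gridline: x 1.8546, y 0.2588 (then +3.8637 / +1.0353)
    (2,3) via y @ 0.2588  # hit
  → r_1 = 0.2588
beam 2: φ=-45°, α=150°
  direction (-0.8660, 0.5000); cell (2,2); t to first gridline: x 0.5543, y 0.5000 (then +1.1547 / +2.0000)
    (2,3) via y @ 0.5000  # hit
  → r_2 = 0.5000
beam 3: φ=0°, α=195°
  direction (-0.9659, -0.2588); cell (2,2); t to first gridline: x 0.4969, y 2.8978 (then +1.0353 / +3.8637)
    (1,2) via x @ 0.4969
    (0,2) via x @ 1.5322  # hit
  → r_3 = 1.5322
beam 4: φ=45°, α=240°
  direction (-0.5000, -0.8660); cell (2,2); t to first gridline: x 0.9600, y 0.8660 (then +2.0000 / +1.1547)
    (2,1) via y @ 0.8660
    (1,1) via x @ 0.9600
    (1,0) via y @ 2.0207  # hit
  → r_4 = 2.0207
beam 5: φ=90°, α=285°
  direction (0.2588, -0.9659); cell (2,2); t to first gridline: x 2.0091, y 0.7765 (then +3.8637 / +1.0353)
    (2,1) via y @ 0.7765
    (2,0) via y @ 1.8117  # hit
  → r_5 = 1.8117

ranges = [0.2588, 0.5000, 1.5322, 2.0207, 1.8117]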